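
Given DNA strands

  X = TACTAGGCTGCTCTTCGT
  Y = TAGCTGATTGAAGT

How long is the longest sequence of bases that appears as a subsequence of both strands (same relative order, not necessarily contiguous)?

10

Taking T at X[4]=Y[1] → A at X[5]=Y[2] → G at X[7]=Y[3] → C at X[8]=Y[4] → T at X[9]=Y[5] → G at X[10]=Y[6] → T at X[12]=Y[8] → T at X[14]=Y[9] → G at X[17]=Y[13] → T at X[18]=Y[14] gives a common subsequence of length 10. dp[18][14] = 10 confirms this is the maximum.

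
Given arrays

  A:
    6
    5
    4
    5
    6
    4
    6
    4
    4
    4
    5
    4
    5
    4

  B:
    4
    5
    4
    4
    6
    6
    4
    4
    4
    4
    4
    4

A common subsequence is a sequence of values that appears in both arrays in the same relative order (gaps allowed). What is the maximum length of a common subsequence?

9

Taking 5 (A #2, B #2), 4 (A #3, B #4), 6 (A #5, B #6), 4 (A #6, B #7), 4 (A #8, B #8), 4 (A #9, B #9), 4 (A #10, B #10), 4 (A #12, B #11), 4 (A #14, B #12) gives a common subsequence of length 9. The LCS DP gives dp[14][12] = 9, so this is optimal.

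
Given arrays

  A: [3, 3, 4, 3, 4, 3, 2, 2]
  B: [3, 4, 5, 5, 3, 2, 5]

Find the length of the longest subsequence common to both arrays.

Let dp[i][j] be the LCS length of the first i values of A and the first j values of B. dp[i][j] = dp[i-1][j-1]+1 when the i-th and j-th values match, else max(dp[i-1][j], dp[i][j-1]).
    ·  3  4  5  5  3  2  5
 ·  0  0  0  0  0  0  0  0
 3  0  1  1  1  1  1  1  1
 3  0  1  1  1  1  2  2  2
 4  0  1  2  2  2  2  2  2
 3  0  1  2  2  2  3  3  3
 4  0  1  2  2  2  3  3  3
 3  0  1  2  2  2  3  3  3
 2  0  1  2  2  2  3  4  4
 2  0  1  2  2  2  3  4  4
dp[8][7] = 4. One LCS (by backtracking along matches): 3, 4, 3, 2.

4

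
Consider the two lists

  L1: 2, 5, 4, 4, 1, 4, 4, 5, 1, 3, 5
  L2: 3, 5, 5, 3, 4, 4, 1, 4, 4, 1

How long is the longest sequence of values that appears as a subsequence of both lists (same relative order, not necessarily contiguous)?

One common subsequence of length 7: 5 [2,3], 4 [3,5], 4 [4,6], 1 [5,7], 4 [6,8], 4 [7,9], 1 [9,10], and the DP table's final entry dp[11][10] is also 7, so no common subsequence is longer.

7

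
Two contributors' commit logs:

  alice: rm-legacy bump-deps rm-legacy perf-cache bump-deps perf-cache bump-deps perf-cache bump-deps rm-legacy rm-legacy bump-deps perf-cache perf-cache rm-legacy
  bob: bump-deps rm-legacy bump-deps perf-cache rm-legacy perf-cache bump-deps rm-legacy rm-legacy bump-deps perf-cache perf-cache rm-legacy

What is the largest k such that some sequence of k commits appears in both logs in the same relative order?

12

Taking bump-deps (alice #2, bob #1); then rm-legacy (alice #3, bob #2); then bump-deps (alice #5, bob #3); then perf-cache (alice #6, bob #4); then perf-cache (alice #8, bob #6); then bump-deps (alice #9, bob #7); then rm-legacy (alice #10, bob #8); then rm-legacy (alice #11, bob #9); then bump-deps (alice #12, bob #10); then perf-cache (alice #13, bob #11); then perf-cache (alice #14, bob #12); then rm-legacy (alice #15, bob #13) gives a common subsequence of length 12, and the DP table's final entry dp[15][13] is also 12, so no common subsequence is longer.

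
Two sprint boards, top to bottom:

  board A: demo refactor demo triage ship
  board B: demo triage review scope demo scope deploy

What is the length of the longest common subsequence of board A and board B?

One common subsequence of length 2: demo [1,1], demo [3,5]. The LCS DP gives dp[5][7] = 2, so this is optimal.

2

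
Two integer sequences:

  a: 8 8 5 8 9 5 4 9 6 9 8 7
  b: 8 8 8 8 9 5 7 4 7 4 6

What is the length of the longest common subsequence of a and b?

Let dp[i][j] be the LCS length of the first i values of a and the first j values of b. dp[i][j] = dp[i-1][j-1]+1 when the i-th and j-th values match, else max(dp[i-1][j], dp[i][j-1]).
    ·  8  8  8  8  9  5  7  4  7  4  6
 ·  0  0  0  0  0  0  0  0  0  0  0  0
 8  0  1  1  1  1  1  1  1  1  1  1  1
 8  0  1  2  2  2  2  2  2  2  2  2  2
 5  0  1  2  2  2  2  3  3  3  3  3  3
 8  0  1  2  3  3  3  3  3  3  3  3  3
 9  0  1  2  3  3  4  4  4  4  4  4  4
 5  0  1  2  3  3  4  5  5  5  5  5  5
 4  0  1  2  3  3  4  5  5  6  6  6  6
 9  0  1  2  3  3  4  5  5  6  6  6  6
 6  0  1  2  3  3  4  5  5  6  6  6  7
 9  0  1  2  3  3  4  5  5  6  6  6  7
 8  0  1  2  3  4  4  5  5  6  6  6  7
 7  0  1  2  3  4  4  5  6  6  7  7  7
dp[12][11] = 7. One LCS (by backtracking along matches): 8, 8, 8, 9, 5, 4, 6.

7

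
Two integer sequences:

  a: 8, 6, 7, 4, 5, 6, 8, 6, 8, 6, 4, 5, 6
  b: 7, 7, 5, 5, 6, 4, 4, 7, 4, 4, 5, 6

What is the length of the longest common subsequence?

One common subsequence of length 6: 6 (a #2, b #5); then 7 (a #3, b #8); then 4 (a #4, b #9); then 4 (a #11, b #10); then 5 (a #12, b #11); then 6 (a #13, b #12). dp[13][12] = 6 confirms this is the maximum.

6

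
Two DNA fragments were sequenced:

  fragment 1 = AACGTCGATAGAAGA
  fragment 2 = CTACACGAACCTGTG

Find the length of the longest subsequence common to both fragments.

Match A (fragment 1 #1, fragment 2 #3); then A (fragment 1 #2, fragment 2 #5); then C (fragment 1 #3, fragment 2 #6); then G (fragment 1 #4, fragment 2 #7); then T (fragment 1 #5, fragment 2 #12); then G (fragment 1 #7, fragment 2 #13); then T (fragment 1 #9, fragment 2 #14); then G (fragment 1 #14, fragment 2 #15) — 8 bases in the same relative order in both, and the DP table's final entry dp[15][15] is also 8, so no common subsequence is longer.

8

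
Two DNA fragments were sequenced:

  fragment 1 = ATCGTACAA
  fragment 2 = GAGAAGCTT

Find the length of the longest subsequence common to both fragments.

Pick A [1,2], G [4,3], A [6,5], C [7,7]; all 4 bases appear in both, in order. The LCS DP gives dp[9][9] = 4, so this is optimal.

4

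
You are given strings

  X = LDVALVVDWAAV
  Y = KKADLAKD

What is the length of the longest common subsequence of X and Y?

Let dp[i][j] be the LCS length of the first i characters of X and the first j characters of Y. dp[i][j] = dp[i-1][j-1]+1 when the i-th and j-th characters match, else max(dp[i-1][j], dp[i][j-1]).
    ·  K  K  A  D  L  A  K  D
 ·  0  0  0  0  0  0  0  0  0
 L  0  0  0  0  0  1  1  1  1
 D  0  0  0  0  1  1  1  1  2
 V  0  0  0  0  1  1  1  1  2
 A  0  0  0  1  1  1  2  2  2
 L  0  0  0  1  1  2  2  2  2
 V  0  0  0  1  1  2  2  2  2
 V  0  0  0  1  1  2  2  2  2
 D  0  0  0  1  2  2  2  2  3
 W  0  0  0  1  2  2  2  2  3
 A  0  0  0  1  2  2  3  3  3
 A  0  0  0  1  2  2  3  3  3
 V  0  0  0  1  2  2  3  3  3
dp[12][8] = 3. One LCS (by backtracking along matches): LAD.

3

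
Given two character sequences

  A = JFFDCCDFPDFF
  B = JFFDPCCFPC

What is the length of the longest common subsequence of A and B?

8

One common subsequence of length 8: J at A[1]=B[1], F at A[2]=B[2], F at A[3]=B[3], D at A[4]=B[4], C at A[5]=B[6], C at A[6]=B[7], F at A[8]=B[8], P at A[9]=B[9]. dp[12][10] = 8 confirms this is the maximum.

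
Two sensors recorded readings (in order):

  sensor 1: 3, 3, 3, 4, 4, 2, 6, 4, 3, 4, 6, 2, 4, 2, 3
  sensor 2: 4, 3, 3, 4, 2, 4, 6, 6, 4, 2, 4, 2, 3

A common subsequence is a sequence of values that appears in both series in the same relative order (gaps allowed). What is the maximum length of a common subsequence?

10

One common subsequence of length 10: 3 [2,2], 3 [3,3], 4 [4,4], 4 [5,6], 6 [7,8], 4 [10,9], 2 [12,10], 4 [13,11], 2 [14,12], 3 [15,13]. dp[15][13] = 10 confirms this is the maximum.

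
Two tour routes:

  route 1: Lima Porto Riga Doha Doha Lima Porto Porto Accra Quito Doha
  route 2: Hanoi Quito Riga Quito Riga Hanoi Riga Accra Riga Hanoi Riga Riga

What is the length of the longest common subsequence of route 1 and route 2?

One common subsequence of length 2: Riga [3,7] → Accra [9,8]. Since dp[11][12] = 2, nothing longer is possible.

2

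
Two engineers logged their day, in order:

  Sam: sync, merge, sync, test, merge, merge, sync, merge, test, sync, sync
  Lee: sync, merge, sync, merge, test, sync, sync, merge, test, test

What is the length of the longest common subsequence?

7

Taking sync [1,1], merge [2,2], sync [3,3], test [4,5], sync [7,7], merge [8,8], test [9,10] gives a common subsequence of length 7. Since dp[11][10] = 7, nothing longer is possible.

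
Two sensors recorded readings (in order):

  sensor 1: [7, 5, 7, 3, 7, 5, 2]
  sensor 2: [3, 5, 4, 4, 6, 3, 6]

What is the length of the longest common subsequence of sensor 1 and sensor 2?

2

Taking 5 at sensor 1[2]=sensor 2[2]; then 3 at sensor 1[4]=sensor 2[6] gives a common subsequence of length 2, and the DP table's final entry dp[7][7] is also 2, so no common subsequence is longer.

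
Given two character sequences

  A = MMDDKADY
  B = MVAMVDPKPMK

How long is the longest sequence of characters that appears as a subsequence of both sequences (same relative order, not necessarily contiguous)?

4

Pick M at A[1]=B[1], M at A[2]=B[4], D at A[3]=B[6], K at A[5]=B[11]; all 4 characters appear in both, in order, and the DP table's final entry dp[8][11] is also 4, so no common subsequence is longer.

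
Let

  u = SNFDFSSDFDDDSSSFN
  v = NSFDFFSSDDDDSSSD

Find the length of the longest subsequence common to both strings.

Match S [1,2]; then F [3,3]; then D [4,4]; then F [5,6]; then S [6,7]; then S [7,8]; then D [8,9]; then D [10,10]; then D [11,11]; then D [12,12]; then S [13,13]; then S [14,14]; then S [15,15] — 13 characters in the same relative order in both. The LCS DP gives dp[17][16] = 13, so this is optimal.

13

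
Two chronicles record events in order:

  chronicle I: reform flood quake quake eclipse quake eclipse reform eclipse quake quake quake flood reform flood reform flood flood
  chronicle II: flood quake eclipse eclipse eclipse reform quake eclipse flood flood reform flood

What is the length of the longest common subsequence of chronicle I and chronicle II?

10

Taking flood [2,1], then quake [3,2], then eclipse [5,4], then eclipse [7,5], then reform [8,6], then eclipse [9,8], then flood [13,9], then flood [15,10], then reform [16,11], then flood [18,12] gives a common subsequence of length 10. The LCS DP gives dp[18][12] = 10, so this is optimal.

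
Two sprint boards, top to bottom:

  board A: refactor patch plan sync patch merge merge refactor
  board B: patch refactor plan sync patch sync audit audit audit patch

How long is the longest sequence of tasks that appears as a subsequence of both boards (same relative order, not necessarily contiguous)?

Taking refactor (board A #1, board B #2), then patch (board A #2, board B #5), then sync (board A #4, board B #6), then patch (board A #5, board B #10) gives a common subsequence of length 4. dp[8][10] = 4 confirms this is the maximum.

4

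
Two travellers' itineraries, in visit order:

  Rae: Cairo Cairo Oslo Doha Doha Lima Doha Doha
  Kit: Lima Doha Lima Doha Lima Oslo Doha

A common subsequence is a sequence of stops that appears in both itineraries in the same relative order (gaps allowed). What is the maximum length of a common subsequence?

Taking Doha [4,2], Doha [5,4], Lima [6,5], Doha [8,7] gives a common subsequence of length 4, and the DP table's final entry dp[8][7] is also 4, so no common subsequence is longer.

4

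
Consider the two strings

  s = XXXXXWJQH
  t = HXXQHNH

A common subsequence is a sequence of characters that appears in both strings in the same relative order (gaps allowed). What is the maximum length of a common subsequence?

One common subsequence of length 4: X [4,2]; then X [5,3]; then Q [8,4]; then H [9,7], and the DP table's final entry dp[9][7] is also 4, so no common subsequence is longer.

4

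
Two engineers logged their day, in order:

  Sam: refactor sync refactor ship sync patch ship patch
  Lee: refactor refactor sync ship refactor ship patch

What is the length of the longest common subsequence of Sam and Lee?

Match refactor (Sam #1, Lee #2), sync (Sam #2, Lee #3), refactor (Sam #3, Lee #5), ship (Sam #7, Lee #6), patch (Sam #8, Lee #7) — 5 tasks in the same relative order in both. dp[8][7] = 5 confirms this is the maximum.

5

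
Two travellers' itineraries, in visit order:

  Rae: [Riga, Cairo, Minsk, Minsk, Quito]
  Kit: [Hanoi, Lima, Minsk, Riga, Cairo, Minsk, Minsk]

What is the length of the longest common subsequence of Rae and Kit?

4

One common subsequence of length 4: Riga at Rae[1]=Kit[4], Cairo at Rae[2]=Kit[5], Minsk at Rae[3]=Kit[6], Minsk at Rae[4]=Kit[7]. The LCS DP gives dp[5][7] = 4, so this is optimal.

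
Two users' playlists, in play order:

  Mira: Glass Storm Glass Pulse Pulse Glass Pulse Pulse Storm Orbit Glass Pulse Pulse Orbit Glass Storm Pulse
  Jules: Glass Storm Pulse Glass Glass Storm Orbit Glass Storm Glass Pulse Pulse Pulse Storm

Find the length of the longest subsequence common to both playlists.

Taking Glass (Mira #1, Jules #1), Storm (Mira #2, Jules #2), Glass (Mira #3, Jules #4), Glass (Mira #6, Jules #5), Storm (Mira #9, Jules #6), Orbit (Mira #10, Jules #7), Glass (Mira #11, Jules #10), Pulse (Mira #12, Jules #12), Pulse (Mira #13, Jules #13), Storm (Mira #16, Jules #14) gives a common subsequence of length 10. dp[17][14] = 10 confirms this is the maximum.

10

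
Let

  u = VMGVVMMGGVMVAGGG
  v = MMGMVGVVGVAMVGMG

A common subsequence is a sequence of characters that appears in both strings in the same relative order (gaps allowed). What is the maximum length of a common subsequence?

Taking V [1,5]; then G [3,6]; then V [4,7]; then V [5,8]; then G [9,9]; then V [10,10]; then M [11,12]; then V [12,13]; then G [14,14]; then G [16,16] gives a common subsequence of length 10. The LCS DP gives dp[16][16] = 10, so this is optimal.

10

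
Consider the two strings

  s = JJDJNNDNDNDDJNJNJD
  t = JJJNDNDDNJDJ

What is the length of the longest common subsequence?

Taking J [1,1], then J [2,2], then J [4,3], then N [8,4], then D [9,5], then N [10,6], then D [11,7], then D [12,8], then N [14,9], then J [15,10], then J [17,12] gives a common subsequence of length 11. dp[18][12] = 11 confirms this is the maximum.

11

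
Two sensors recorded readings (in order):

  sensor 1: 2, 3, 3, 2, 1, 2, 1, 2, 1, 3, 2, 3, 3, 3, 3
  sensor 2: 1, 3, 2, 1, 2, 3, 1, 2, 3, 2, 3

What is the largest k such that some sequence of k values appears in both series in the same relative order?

Pick 3 [3,2]; then 2 [4,3]; then 1 [5,4]; then 2 [6,5]; then 1 [7,7]; then 2 [8,8]; then 3 [10,9]; then 2 [11,10]; then 3 [15,11]; all 9 values appear in both, in order. Since dp[15][11] = 9, nothing longer is possible.

9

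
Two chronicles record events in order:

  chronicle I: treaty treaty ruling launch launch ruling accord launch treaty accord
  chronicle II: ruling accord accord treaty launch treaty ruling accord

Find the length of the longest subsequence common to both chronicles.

Match ruling [3,1] → accord [7,3] → launch [8,5] → treaty [9,6] → accord [10,8] — 5 events in the same relative order in both. dp[10][8] = 5 confirms this is the maximum.

5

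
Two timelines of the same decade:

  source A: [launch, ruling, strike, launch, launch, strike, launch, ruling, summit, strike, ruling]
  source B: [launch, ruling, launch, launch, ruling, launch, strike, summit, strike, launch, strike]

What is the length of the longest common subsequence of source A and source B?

7

Match launch at source A[1]=source B[1], ruling at source A[2]=source B[2], launch at source A[4]=source B[4], launch at source A[5]=source B[6], strike at source A[6]=source B[9], launch at source A[7]=source B[10], strike at source A[10]=source B[11] — 7 events in the same relative order in both. dp[11][11] = 7 confirms this is the maximum.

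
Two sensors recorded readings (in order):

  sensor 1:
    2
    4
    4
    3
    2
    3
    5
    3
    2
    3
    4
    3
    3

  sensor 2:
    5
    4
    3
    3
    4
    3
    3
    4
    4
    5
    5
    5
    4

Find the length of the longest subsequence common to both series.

One common subsequence of length 6: 4 at sensor 1[2]=sensor 2[2] → 4 at sensor 1[3]=sensor 2[5] → 3 at sensor 1[4]=sensor 2[6] → 3 at sensor 1[6]=sensor 2[7] → 5 at sensor 1[7]=sensor 2[12] → 4 at sensor 1[11]=sensor 2[13], and the DP table's final entry dp[13][13] is also 6, so no common subsequence is longer.

6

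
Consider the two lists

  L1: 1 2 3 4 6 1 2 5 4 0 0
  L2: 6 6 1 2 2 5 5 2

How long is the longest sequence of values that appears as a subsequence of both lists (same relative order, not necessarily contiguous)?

One common subsequence of length 4: 1 at L1[1]=L2[3] → 2 at L1[2]=L2[4] → 2 at L1[7]=L2[5] → 5 at L1[8]=L2[7]. The LCS DP gives dp[11][8] = 4, so this is optimal.

4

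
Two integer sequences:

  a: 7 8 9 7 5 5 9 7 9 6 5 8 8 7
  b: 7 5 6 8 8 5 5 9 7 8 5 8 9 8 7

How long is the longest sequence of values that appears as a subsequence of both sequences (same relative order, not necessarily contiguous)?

10

Match 7 at a[1]=b[1] → 8 at a[2]=b[5] → 5 at a[5]=b[6] → 5 at a[6]=b[7] → 9 at a[7]=b[8] → 7 at a[8]=b[9] → 5 at a[11]=b[11] → 8 at a[12]=b[12] → 8 at a[13]=b[14] → 7 at a[14]=b[15] — 10 values in the same relative order in both. The LCS DP gives dp[14][15] = 10, so this is optimal.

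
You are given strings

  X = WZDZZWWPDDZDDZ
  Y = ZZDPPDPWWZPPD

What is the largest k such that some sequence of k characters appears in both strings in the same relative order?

Match Z [2,2] → D [3,6] → W [6,8] → W [7,9] → P [8,12] → D [13,13] — 6 characters in the same relative order in both, and the DP table's final entry dp[14][13] is also 6, so no common subsequence is longer.

6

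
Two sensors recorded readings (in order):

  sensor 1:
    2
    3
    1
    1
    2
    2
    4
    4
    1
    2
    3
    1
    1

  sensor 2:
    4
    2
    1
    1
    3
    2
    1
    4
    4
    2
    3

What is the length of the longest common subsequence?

Let dp[i][j] be the LCS length of the first i values of sensor 1 and the first j values of sensor 2. dp[i][j] = dp[i-1][j-1]+1 when the i-th and j-th values match, else max(dp[i-1][j], dp[i][j-1]).
    ·  4  2  1  1  3  2  1  4  4  2  3
 ·  0  0  0  0  0  0  0  0  0  0  0  0
 2  0  0  1  1  1  1  1  1  1  1  1  1
 3  0  0  1  1  1  2  2  2  2  2  2  2
 1  0  0  1  2  2  2  2  3  3  3  3  3
 1  0  0  1  2  3  3  3  3  3  3  3  3
 2  0  0  1  2  3  3  4  4  4  4  4  4
 2  0  0  1  2  3  3  4  4  4  4  5  5
 4  0  1  1  2  3  3  4  4  5  5  5  5
 4  0  1  1  2  3  3  4  4  5  6  6  6
 1  0  1  1  2  3  3  4  5  5  6  6  6
 2  0  1  2  2  3  3  4  5  5  6  7  7
 3  0  1  2  2  3  4  4  5  5  6  7  8
 1  0  1  2  3  3  4  4  5  5  6  7  8
 1  0  1  2  3  4  4  4  5  5  6  7  8
dp[13][11] = 8. One LCS (by backtracking along matches): 2, 1, 1, 2, 4, 4, 2, 3.

8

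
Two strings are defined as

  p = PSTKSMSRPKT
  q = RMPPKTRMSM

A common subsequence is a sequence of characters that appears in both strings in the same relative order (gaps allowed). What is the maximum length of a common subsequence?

One common subsequence of length 4: P (p #1, q #4) → T (p #3, q #6) → S (p #5, q #9) → M (p #6, q #10). The LCS DP gives dp[11][10] = 4, so this is optimal.

4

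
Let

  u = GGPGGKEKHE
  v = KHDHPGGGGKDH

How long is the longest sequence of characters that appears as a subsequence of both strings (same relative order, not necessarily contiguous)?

6

Pick G [1,6]; then G [2,7]; then G [4,8]; then G [5,9]; then K [6,10]; then H [9,12]; all 6 characters appear in both, in order. dp[10][12] = 6 confirms this is the maximum.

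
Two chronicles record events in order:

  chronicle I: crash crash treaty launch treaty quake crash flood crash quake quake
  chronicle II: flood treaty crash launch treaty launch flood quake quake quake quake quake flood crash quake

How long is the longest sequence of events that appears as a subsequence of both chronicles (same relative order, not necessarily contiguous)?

Pick crash [1,3], then treaty [3,5], then launch [4,6], then quake [6,12], then flood [8,13], then crash [9,14], then quake [11,15]; all 7 events appear in both, in order. The LCS DP gives dp[11][15] = 7, so this is optimal.

7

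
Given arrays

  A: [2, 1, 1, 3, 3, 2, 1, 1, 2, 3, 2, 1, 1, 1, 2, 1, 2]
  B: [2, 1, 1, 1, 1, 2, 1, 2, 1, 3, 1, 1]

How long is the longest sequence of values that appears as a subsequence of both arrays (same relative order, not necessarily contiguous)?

One common subsequence of length 10: 2 at A[1]=B[1] → 1 at A[2]=B[2] → 1 at A[3]=B[3] → 1 at A[7]=B[4] → 1 at A[8]=B[5] → 2 at A[9]=B[6] → 2 at A[11]=B[8] → 1 at A[12]=B[9] → 1 at A[14]=B[11] → 1 at A[16]=B[12]. dp[17][12] = 10 confirms this is the maximum.

10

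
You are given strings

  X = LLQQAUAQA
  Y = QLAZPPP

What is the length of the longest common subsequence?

Let dp[i][j] be the LCS length of the first i characters of X and the first j characters of Y. dp[i][j] = dp[i-1][j-1]+1 when the i-th and j-th characters match, else max(dp[i-1][j], dp[i][j-1]).
    ·  Q  L  A  Z  P  P  P
 ·  0  0  0  0  0  0  0  0
 L  0  0  1  1  1  1  1  1
 L  0  0  1  1  1  1  1  1
 Q  0  1  1  1  1  1  1  1
 Q  0  1  1  1  1  1  1  1
 A  0  1  1  2  2  2  2  2
 U  0  1  1  2  2  2  2  2
 A  0  1  1  2  2  2  2  2
 Q  0  1  1  2  2  2  2  2
 A  0  1  1  2  2  2  2  2
dp[9][7] = 2. One LCS (by backtracking along matches): LA.

2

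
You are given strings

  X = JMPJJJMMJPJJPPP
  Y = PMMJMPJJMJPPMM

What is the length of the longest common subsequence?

Pick J [1,4], M [2,5], P [3,6], J [5,7], J [6,8], M [8,9], J [9,10], P [10,11], P [13,12]; all 9 characters appear in both, in order. Since dp[15][14] = 9, nothing longer is possible.

9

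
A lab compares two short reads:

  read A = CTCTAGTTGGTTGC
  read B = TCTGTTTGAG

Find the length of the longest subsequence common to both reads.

Taking T (read A #2, read B #1), then C (read A #3, read B #2), then T (read A #4, read B #3), then G (read A #6, read B #4), then T (read A #7, read B #6), then T (read A #8, read B #7), then G (read A #9, read B #8), then G (read A #13, read B #10) gives a common subsequence of length 8. Since dp[14][10] = 8, nothing longer is possible.

8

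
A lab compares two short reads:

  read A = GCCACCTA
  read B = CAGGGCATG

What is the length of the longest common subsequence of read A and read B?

4

Let dp[i][j] be the LCS length of the first i bases of read A and the first j bases of read B. dp[i][j] = dp[i-1][j-1]+1 when the i-th and j-th bases match, else max(dp[i-1][j], dp[i][j-1]).
    ·  C  A  G  G  G  C  A  T  G
 ·  0  0  0  0  0  0  0  0  0  0
 G  0  0  0  1  1  1  1  1  1  1
 C  0  1  1  1  1  1  2  2  2  2
 C  0  1  1  1  1  1  2  2  2  2
 A  0  1  2  2  2  2  2  3  3  3
 C  0  1  2  2  2  2  3  3  3  3
 C  0  1  2  2  2  2  3  3  3  3
 T  0  1  2  2  2  2  3  3  4  4
 A  0  1  2  2  2  2  3  4  4  4
dp[8][9] = 4. One LCS (by backtracking along matches): GCAT.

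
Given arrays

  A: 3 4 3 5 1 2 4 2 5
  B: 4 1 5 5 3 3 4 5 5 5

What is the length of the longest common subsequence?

4

Let dp[i][j] be the LCS length of the first i values of A and the first j values of B. dp[i][j] = dp[i-1][j-1]+1 when the i-th and j-th values match, else max(dp[i-1][j], dp[i][j-1]).
    ·  4  1  5  5  3  3  4  5  5  5
 ·  0  0  0  0  0  0  0  0  0  0  0
 3  0  0  0  0  0  1  1  1  1  1  1
 4  0  1  1  1  1  1  1  2  2  2  2
 3  0  1  1  1  1  2  2  2  2  2  2
 5  0  1  1  2  2  2  2  2  3  3  3
 1  0  1  2  2  2  2  2  2  3  3  3
 2  0  1  2  2  2  2  2  2  3  3  3
 4  0  1  2  2  2  2  2  3  3  3  3
 2  0  1  2  2  2  2  2  3  3  3  3
 5  0  1  2  3  3  3  3  3  4  4  4
dp[9][10] = 4. One LCS (by backtracking along matches): 3, 4, 5, 5.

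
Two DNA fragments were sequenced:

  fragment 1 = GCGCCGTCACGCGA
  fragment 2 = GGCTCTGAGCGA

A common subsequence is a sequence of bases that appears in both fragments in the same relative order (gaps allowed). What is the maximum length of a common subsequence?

Pick G (fragment 1 #1, fragment 2 #1), then G (fragment 1 #3, fragment 2 #2), then C (fragment 1 #4, fragment 2 #3), then C (fragment 1 #5, fragment 2 #5), then G (fragment 1 #6, fragment 2 #7), then A (fragment 1 #9, fragment 2 #8), then G (fragment 1 #11, fragment 2 #9), then C (fragment 1 #12, fragment 2 #10), then G (fragment 1 #13, fragment 2 #11), then A (fragment 1 #14, fragment 2 #12); all 10 bases appear in both, in order. Since dp[14][12] = 10, nothing longer is possible.

10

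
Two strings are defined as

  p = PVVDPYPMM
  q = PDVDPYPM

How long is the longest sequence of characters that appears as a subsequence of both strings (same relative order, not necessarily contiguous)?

7

Let dp[i][j] be the LCS length of the first i characters of p and the first j characters of q. dp[i][j] = dp[i-1][j-1]+1 when the i-th and j-th characters match, else max(dp[i-1][j], dp[i][j-1]).
    ·  P  D  V  D  P  Y  P  M
 ·  0  0  0  0  0  0  0  0  0
 P  0  1  1  1  1  1  1  1  1
 V  0  1  1  2  2  2  2  2  2
 V  0  1  1  2  2  2  2  2  2
 D  0  1  2  2  3  3  3  3  3
 P  0  1  2  2  3  4  4  4  4
 Y  0  1  2  2  3  4  5  5  5
 P  0  1  2  2  3  4  5  6  6
 M  0  1  2  2  3  4  5  6  7
 M  0  1  2  2  3  4  5  6  7
dp[9][8] = 7. One LCS (by backtracking along matches): PVDPYPM.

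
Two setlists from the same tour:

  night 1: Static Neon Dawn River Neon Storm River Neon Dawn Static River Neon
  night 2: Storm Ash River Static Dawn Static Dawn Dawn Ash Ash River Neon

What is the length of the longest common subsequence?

One common subsequence of length 6: Storm at night 1[6]=night 2[1], then River at night 1[7]=night 2[3], then Dawn at night 1[9]=night 2[5], then Static at night 1[10]=night 2[6], then River at night 1[11]=night 2[11], then Neon at night 1[12]=night 2[12]. Since dp[12][12] = 6, nothing longer is possible.

6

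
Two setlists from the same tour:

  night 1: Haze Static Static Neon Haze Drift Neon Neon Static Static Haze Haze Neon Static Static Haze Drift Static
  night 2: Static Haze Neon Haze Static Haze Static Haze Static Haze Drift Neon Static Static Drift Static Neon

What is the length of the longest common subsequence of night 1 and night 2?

12

Pick Haze (night 1 #1, night 2 #2); then Neon (night 1 #4, night 2 #3); then Haze (night 1 #5, night 2 #4); then Static (night 1 #9, night 2 #5); then Static (night 1 #10, night 2 #7); then Haze (night 1 #11, night 2 #8); then Haze (night 1 #12, night 2 #10); then Neon (night 1 #13, night 2 #12); then Static (night 1 #14, night 2 #13); then Static (night 1 #15, night 2 #14); then Drift (night 1 #17, night 2 #15); then Static (night 1 #18, night 2 #16); all 12 songs appear in both, in order, and the DP table's final entry dp[18][17] is also 12, so no common subsequence is longer.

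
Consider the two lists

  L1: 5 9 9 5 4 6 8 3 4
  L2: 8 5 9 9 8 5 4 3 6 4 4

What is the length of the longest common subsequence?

Match 5 (L1 #1, L2 #2) → 9 (L1 #2, L2 #3) → 9 (L1 #3, L2 #4) → 5 (L1 #4, L2 #6) → 4 (L1 #5, L2 #7) → 6 (L1 #6, L2 #9) → 4 (L1 #9, L2 #11) — 7 values in the same relative order in both. dp[9][11] = 7 confirms this is the maximum.

7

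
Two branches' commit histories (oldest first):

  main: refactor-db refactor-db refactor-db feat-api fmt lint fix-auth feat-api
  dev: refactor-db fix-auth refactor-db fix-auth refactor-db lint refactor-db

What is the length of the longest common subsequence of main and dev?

One common subsequence of length 4: refactor-db at main[1]=dev[1], then refactor-db at main[2]=dev[3], then refactor-db at main[3]=dev[5], then lint at main[6]=dev[6]. The LCS DP gives dp[8][7] = 4, so this is optimal.

4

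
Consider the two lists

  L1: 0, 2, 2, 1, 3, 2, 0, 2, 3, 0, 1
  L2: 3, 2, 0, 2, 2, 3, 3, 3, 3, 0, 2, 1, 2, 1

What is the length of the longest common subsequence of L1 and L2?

7

Taking 0 [1,3]; then 2 [2,4]; then 2 [3,5]; then 3 [5,9]; then 2 [6,11]; then 2 [8,13]; then 1 [11,14] gives a common subsequence of length 7. The LCS DP gives dp[11][14] = 7, so this is optimal.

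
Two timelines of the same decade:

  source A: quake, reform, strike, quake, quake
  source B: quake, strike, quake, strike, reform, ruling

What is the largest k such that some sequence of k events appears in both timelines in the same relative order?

One common subsequence of length 3: quake at source A[1]=source B[1], then strike at source A[3]=source B[2], then quake at source A[4]=source B[3]. The LCS DP gives dp[5][6] = 3, so this is optimal.

3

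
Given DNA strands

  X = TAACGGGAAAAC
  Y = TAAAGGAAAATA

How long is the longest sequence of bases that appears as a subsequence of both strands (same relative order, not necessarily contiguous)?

Let dp[i][j] be the LCS length of the first i bases of X and the first j bases of Y. dp[i][j] = dp[i-1][j-1]+1 when the i-th and j-th bases match, else max(dp[i-1][j], dp[i][j-1]).
    ·  T  A  A  A  G  G  A  A  A  A  T  A
 ·  0  0  0  0  0  0  0  0  0  0  0  0  0
 T  0  1  1  1  1  1  1  1  1  1  1  1  1
 A  0  1  2  2  2  2  2  2  2  2  2  2  2
 A  0  1  2  3  3  3  3  3  3  3  3  3  3
 C  0  1  2  3  3  3  3  3  3  3  3  3  3
 G  0  1  2  3  3  4  4  4  4  4  4  4  4
 G  0  1  2  3  3  4  5  5  5  5  5  5  5
 G  0  1  2  3  3  4  5  5  5  5  5  5  5
 A  0  1  2  3  4  4  5  6  6  6  6  6  6
 A  0  1  2  3  4  4  5  6  7  7  7  7  7
 A  0  1  2  3  4  4  5  6  7  8  8  8  8
 A  0  1  2  3  4  4  5  6  7  8  9  9  9
 C  0  1  2  3  4  4  5  6  7  8  9  9  9
dp[12][12] = 9. One LCS (by backtracking along matches): TAAGGAAAA.

9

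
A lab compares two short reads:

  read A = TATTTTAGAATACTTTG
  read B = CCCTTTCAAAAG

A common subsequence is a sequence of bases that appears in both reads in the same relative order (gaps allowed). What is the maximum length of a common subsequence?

Taking T at read A[1]=read B[4] → T at read A[3]=read B[5] → T at read A[4]=read B[6] → A at read A[7]=read B[8] → A at read A[9]=read B[9] → A at read A[10]=read B[10] → A at read A[12]=read B[11] → G at read A[17]=read B[12] gives a common subsequence of length 8. The LCS DP gives dp[17][12] = 8, so this is optimal.

8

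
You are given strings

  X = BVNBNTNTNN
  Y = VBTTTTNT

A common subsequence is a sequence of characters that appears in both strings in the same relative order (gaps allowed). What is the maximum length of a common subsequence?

5

Match V (X #2, Y #1); then B (X #4, Y #2); then T (X #6, Y #6); then N (X #7, Y #7); then T (X #8, Y #8) — 5 characters in the same relative order in both, and the DP table's final entry dp[10][8] is also 5, so no common subsequence is longer.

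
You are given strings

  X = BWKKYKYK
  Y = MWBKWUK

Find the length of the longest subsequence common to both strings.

3

Match B at X[1]=Y[3]; then W at X[2]=Y[5]; then K at X[8]=Y[7] — 3 characters in the same relative order in both. The LCS DP gives dp[8][7] = 3, so this is optimal.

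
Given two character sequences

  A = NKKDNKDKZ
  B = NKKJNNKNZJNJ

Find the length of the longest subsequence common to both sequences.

6

Match N at A[1]=B[1] → K at A[2]=B[2] → K at A[3]=B[3] → N at A[5]=B[6] → K at A[6]=B[7] → Z at A[9]=B[9] — 6 characters in the same relative order in both. Since dp[9][12] = 6, nothing longer is possible.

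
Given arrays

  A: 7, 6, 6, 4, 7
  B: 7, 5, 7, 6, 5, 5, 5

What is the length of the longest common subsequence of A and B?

2

Match 7 [1,3], 6 [2,4] — 2 values in the same relative order in both. The LCS DP gives dp[5][7] = 2, so this is optimal.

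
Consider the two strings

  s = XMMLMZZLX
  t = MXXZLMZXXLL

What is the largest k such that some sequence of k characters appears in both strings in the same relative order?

5

Let dp[i][j] be the LCS length of the first i characters of s and the first j characters of t. dp[i][j] = dp[i-1][j-1]+1 when the i-th and j-th characters match, else max(dp[i-1][j], dp[i][j-1]).
    ·  M  X  X  Z  L  M  Z  X  X  L  L
 ·  0  0  0  0  0  0  0  0  0  0  0  0
 X  0  0  1  1  1  1  1  1  1  1  1  1
 M  0  1  1  1  1  1  2  2  2  2  2  2
 M  0  1  1  1  1  1  2  2  2  2  2  2
 L  0  1  1  1  1  2  2  2  2  2  3  3
 M  0  1  1  1  1  2  3  3  3  3  3  3
 Z  0  1  1  1  2  2  3  4  4  4  4  4
 Z  0  1  1  1  2  2  3  4  4  4  4  4
 L  0  1  1  1  2  3  3  4  4  4  5  5
 X  0  1  2  2  2  3  3  4  5  5  5  5
dp[9][11] = 5. One LCS (by backtracking along matches): XLMZL.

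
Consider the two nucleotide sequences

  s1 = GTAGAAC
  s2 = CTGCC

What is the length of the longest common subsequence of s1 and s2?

3

Pick T at s1[2]=s2[2]; then G at s1[4]=s2[3]; then C at s1[7]=s2[5]; all 3 bases appear in both, in order. dp[7][5] = 3 confirms this is the maximum.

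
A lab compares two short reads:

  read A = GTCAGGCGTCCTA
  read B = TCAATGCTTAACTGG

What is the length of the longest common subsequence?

One common subsequence of length 8: T (read A #2, read B #1), then C (read A #3, read B #2), then A (read A #4, read B #4), then G (read A #6, read B #6), then C (read A #7, read B #7), then T (read A #9, read B #9), then C (read A #11, read B #12), then T (read A #12, read B #13). Since dp[13][15] = 8, nothing longer is possible.

8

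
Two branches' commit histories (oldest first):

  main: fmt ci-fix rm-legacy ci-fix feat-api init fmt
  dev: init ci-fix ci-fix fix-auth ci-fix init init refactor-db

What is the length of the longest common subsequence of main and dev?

Pick ci-fix (main #2, dev #3), then ci-fix (main #4, dev #5), then init (main #6, dev #7); all 3 commits appear in both, in order, and the DP table's final entry dp[7][8] is also 3, so no common subsequence is longer.

3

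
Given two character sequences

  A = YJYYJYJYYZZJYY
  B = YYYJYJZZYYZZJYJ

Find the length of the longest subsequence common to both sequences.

Pick Y [1,1]; then Y [3,2]; then Y [4,3]; then J [5,4]; then Y [6,5]; then J [7,6]; then Y [8,9]; then Y [9,10]; then Z [10,11]; then Z [11,12]; then J [12,13]; then Y [13,14]; all 12 characters appear in both, in order. dp[14][15] = 12 confirms this is the maximum.

12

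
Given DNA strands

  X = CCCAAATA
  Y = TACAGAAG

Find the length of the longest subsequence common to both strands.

Match C at X[3]=Y[3], then A at X[4]=Y[4], then A at X[5]=Y[6], then A at X[6]=Y[7] — 4 bases in the same relative order in both. Since dp[8][8] = 4, nothing longer is possible.

4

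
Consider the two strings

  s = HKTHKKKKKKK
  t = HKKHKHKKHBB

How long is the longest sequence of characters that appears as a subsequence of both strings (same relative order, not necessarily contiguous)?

Match H at s[1]=t[1], K at s[2]=t[3], H at s[4]=t[4], K at s[5]=t[5], K at s[6]=t[7], K at s[7]=t[8] — 6 characters in the same relative order in both. dp[11][11] = 6 confirms this is the maximum.

6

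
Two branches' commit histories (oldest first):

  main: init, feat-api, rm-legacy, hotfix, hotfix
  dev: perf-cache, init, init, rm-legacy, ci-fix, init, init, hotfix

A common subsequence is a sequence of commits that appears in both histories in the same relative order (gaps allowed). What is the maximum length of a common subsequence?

Taking init [1,3]; then rm-legacy [3,4]; then hotfix [5,8] gives a common subsequence of length 3. The LCS DP gives dp[5][8] = 3, so this is optimal.

3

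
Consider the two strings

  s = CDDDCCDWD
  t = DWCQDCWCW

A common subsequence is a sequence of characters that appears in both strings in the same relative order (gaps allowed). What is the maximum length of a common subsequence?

Let dp[i][j] be the LCS length of the first i characters of s and the first j characters of t. dp[i][j] = dp[i-1][j-1]+1 when the i-th and j-th characters match, else max(dp[i-1][j], dp[i][j-1]).
    ·  D  W  C  Q  D  C  W  C  W
 ·  0  0  0  0  0  0  0  0  0  0
 C  0  0  0  1  1  1  1  1  1  1
 D  0  1  1  1  1  2  2  2  2  2
 D  0  1  1  1  1  2  2  2  2  2
 D  0  1  1  1  1  2  2  2  2  2
 C  0  1  1  2  2  2  3  3  3  3
 C  0  1  1  2  2  2  3  3  4  4
 D  0  1  1  2  2  3  3  3  4  4
 W  0  1  2  2  2  3  3  4  4  5
 D  0  1  2  2  2  3  3  4  4  5
dp[9][9] = 5. One LCS (by backtracking along matches): CDCCW.

5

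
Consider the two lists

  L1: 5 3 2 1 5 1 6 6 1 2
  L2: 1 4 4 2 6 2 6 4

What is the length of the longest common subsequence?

One common subsequence of length 3: 2 at L1[3]=L2[4], then 6 at L1[7]=L2[5], then 6 at L1[8]=L2[7]. dp[10][8] = 3 confirms this is the maximum.

3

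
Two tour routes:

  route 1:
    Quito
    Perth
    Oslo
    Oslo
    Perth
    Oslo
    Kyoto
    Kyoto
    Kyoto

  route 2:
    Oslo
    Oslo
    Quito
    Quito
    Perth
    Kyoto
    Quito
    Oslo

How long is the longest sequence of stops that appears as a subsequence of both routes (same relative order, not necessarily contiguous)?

4

One common subsequence of length 4: Oslo at route 1[3]=route 2[1], Oslo at route 1[4]=route 2[2], Perth at route 1[5]=route 2[5], Oslo at route 1[6]=route 2[8]. Since dp[9][8] = 4, nothing longer is possible.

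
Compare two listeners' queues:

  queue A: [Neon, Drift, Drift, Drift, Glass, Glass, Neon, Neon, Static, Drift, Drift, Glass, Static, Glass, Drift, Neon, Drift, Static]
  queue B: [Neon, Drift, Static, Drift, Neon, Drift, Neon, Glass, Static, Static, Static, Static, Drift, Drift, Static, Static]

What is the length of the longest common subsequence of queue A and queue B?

Taking Neon at queue A[1]=queue B[1] → Drift at queue A[2]=queue B[2] → Drift at queue A[3]=queue B[4] → Drift at queue A[4]=queue B[6] → Glass at queue A[5]=queue B[8] → Static at queue A[9]=queue B[12] → Drift at queue A[10]=queue B[13] → Drift at queue A[11]=queue B[14] → Static at queue A[13]=queue B[15] → Static at queue A[18]=queue B[16] gives a common subsequence of length 10. dp[18][16] = 10 confirms this is the maximum.

10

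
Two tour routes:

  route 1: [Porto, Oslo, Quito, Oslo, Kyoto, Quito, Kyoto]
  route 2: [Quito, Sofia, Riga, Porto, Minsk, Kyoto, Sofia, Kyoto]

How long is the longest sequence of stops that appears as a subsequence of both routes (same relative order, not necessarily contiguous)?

Taking Porto (route 1 #1, route 2 #4); then Kyoto (route 1 #5, route 2 #6); then Kyoto (route 1 #7, route 2 #8) gives a common subsequence of length 3, and the DP table's final entry dp[7][8] is also 3, so no common subsequence is longer.

3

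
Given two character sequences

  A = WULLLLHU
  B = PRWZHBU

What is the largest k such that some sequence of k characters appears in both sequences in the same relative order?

One common subsequence of length 3: W [1,3], H [7,5], U [8,7]. Since dp[8][7] = 3, nothing longer is possible.

3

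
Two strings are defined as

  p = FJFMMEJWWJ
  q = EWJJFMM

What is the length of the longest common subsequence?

4

Pick J [2,4], F [3,5], M [4,6], M [5,7]; all 4 characters appear in both, in order. The LCS DP gives dp[10][7] = 4, so this is optimal.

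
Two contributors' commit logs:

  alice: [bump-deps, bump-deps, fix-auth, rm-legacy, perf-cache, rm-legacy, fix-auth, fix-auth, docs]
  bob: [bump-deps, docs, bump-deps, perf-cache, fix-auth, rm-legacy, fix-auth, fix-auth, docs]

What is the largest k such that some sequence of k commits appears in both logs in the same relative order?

One common subsequence of length 7: bump-deps at alice[1]=bob[1] → bump-deps at alice[2]=bob[3] → fix-auth at alice[3]=bob[5] → rm-legacy at alice[6]=bob[6] → fix-auth at alice[7]=bob[7] → fix-auth at alice[8]=bob[8] → docs at alice[9]=bob[9]. The LCS DP gives dp[9][9] = 7, so this is optimal.

7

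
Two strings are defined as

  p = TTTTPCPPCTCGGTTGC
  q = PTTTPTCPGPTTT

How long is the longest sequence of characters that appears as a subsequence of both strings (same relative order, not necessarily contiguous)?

Match T [1,2] → T [2,3] → T [3,4] → T [4,6] → C [6,7] → P [7,8] → P [8,10] → T [10,11] → T [14,12] → T [15,13] — 10 characters in the same relative order in both, and the DP table's final entry dp[17][13] is also 10, so no common subsequence is longer.

10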